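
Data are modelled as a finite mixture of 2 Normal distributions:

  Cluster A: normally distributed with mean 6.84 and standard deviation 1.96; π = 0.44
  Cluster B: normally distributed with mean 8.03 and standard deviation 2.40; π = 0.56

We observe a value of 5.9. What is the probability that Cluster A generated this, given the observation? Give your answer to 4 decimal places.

By Bayes' theorem, P(k | x) = π_k f_k(x) / Σ_j π_j f_j(x).
Normal densities:
  p_A = 0.18143
  p_B = 0.112114
Weight by the priors:
  π_A·p_A = 0.44 × 0.18143 = 0.0798291
  π_B·p_B = 0.56 × 0.112114 = 0.0627841
Evidence: 0.0798291 + 0.0627841 = 0.142613
P(Cluster A | the observation) ≈ 0.5598

0.5598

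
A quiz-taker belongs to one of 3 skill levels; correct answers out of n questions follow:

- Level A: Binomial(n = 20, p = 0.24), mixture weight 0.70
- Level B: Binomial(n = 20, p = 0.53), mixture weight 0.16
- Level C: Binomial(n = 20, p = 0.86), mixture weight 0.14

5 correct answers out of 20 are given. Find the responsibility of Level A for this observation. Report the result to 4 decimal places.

0.9912

Posterior ∝ prior × likelihood, so P(k | x) ∝ P(Z=k) f_k(x); normalise over all components.
Component likelihoods at x = 5 correct answers out of 20:
  L_A = C(20,5)·0.24^5·0.76^15 = 15504·0.000796262·0.0163006 = 0.201235
  L_B = C(20,5)·0.53^5·0.47^15 = 15504·0.0418195·1.20633e-05 = 0.00782152
  L_C = C(20,5)·0.86^5·0.14^15 = 15504·0.470427·1.55568e-13 = 1.13464e-09
Multiply by the mixture weights:
  P(Z=A)·L_A = 0.70 × 0.201235 = 0.140865
  P(Z=B)·L_B = 0.16 × 0.00782152 = 0.00125144
  P(Z=C)·L_C = 0.14 × 1.13464e-09 = 1.58849e-10
Denominator: 0.140865 + 0.00125144 + 1.58849e-10 = 0.142116
P(Level A | data) ≈ 0.9912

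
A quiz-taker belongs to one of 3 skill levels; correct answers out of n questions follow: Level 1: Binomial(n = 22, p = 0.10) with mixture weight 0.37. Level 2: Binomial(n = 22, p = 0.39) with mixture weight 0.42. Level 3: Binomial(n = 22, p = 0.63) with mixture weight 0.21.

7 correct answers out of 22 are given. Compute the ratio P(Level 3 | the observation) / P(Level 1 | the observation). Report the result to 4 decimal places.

0.3621

Since P(k|x) ∝ w_k f_k(x), the posterior odds are w_i f_i(x) / (w_j f_j(x)).
Component likelihoods at x = 7 correct answers out of 22:
  p_1 = 0.00351135
  p_2 = 0.141006
  p_3 = 0.00223999
0.000470398 / 0.0012992 ≈ 0.3621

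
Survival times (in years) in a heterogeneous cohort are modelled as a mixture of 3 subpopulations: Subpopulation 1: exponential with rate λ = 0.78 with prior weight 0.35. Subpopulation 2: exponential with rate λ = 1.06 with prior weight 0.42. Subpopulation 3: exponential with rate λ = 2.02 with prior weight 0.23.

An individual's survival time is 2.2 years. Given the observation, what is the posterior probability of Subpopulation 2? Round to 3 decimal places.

0.442

P(component k | x) = π_k·f_k(x) / marginal(x), where marginal(x) = Σ_j π_j·f_j(x).
Exponential densities:
  p_1 = 0.78·e^(−0.78·2.2) = 0.78·e^(−1.7160) = 0.140231
  p_2 = 1.06·e^(−1.06·2.2) = 1.06·e^(−2.3320) = 0.102927
  p_3 = 2.02·e^(−2.02·2.2) = 2.02·e^(−4.4440) = 0.0237327
Multiply by the mixture weights:
  π_1·p_1 = 0.35 × 0.140231 = 0.049081
  π_2·p_2 = 0.42 × 0.102927 = 0.0432295
  π_3·p_3 = 0.23 × 0.0237327 = 0.00545852
Normaliser: 0.049081 + 0.0432295 + 0.00545852 = 0.097769
P(Subpopulation 2 | data) ≈ 0.442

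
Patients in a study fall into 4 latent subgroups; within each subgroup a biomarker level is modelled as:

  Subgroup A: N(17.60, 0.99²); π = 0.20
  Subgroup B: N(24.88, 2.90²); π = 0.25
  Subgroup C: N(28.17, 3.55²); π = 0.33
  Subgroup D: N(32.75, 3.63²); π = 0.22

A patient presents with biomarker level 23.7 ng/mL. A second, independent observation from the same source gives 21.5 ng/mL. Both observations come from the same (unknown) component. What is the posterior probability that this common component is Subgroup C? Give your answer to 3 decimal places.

0.128

Apply Bayes' rule: the posterior for each component is proportional to its prior times its likelihood at x.
Since both observations come from the same component, the likelihood for component k is f_k(x₁)·f_k(x₂).
  f_A = [(1/(0.99·√(2π)))·exp(−(23.7−17.60)²/(2·0.99²)) = 0.402972·exp(-18.98276) = 2.29704e-09] × [0.000171951] = 3.94978e-13
  f_B = [(1/(2.90·√(2π)))·exp(−(23.7−24.88)²/(2·2.90²)) = 0.137566·exp(-0.08278) = 0.126637] × [0.0697481] = 0.00883269
  f_C = [(1/(3.55·√(2π)))·exp(−(23.7−28.17)²/(2·3.55²)) = 0.112378·exp(-0.79274) = 0.0508629] × [0.0192361] = 0.000978402
  f_D = [(1/(3.63·√(2π)))·exp(−(23.7−32.75)²/(2·3.63²)) = 0.109901·exp(-3.10781) = 0.00491248] × [0.000902258] = 4.43232e-06
Unnormalised posteriors:
  π_A·f_A = 0.20 × 3.94978e-13 = 7.89957e-14
  π_B·f_B = 0.25 × 0.00883269 = 0.00220817
  π_C·f_C = 0.33 × 0.000978402 = 0.000322873
  π_D·f_D = 0.22 × 4.43232e-06 = 9.75111e-07
Marginal: 7.89957e-14 + 0.00220817 + 0.000322873 + 9.75111e-07 = 0.00253202
So the posterior for Subgroup C is 0.000322873 / 0.00253202 ≈ 0.128.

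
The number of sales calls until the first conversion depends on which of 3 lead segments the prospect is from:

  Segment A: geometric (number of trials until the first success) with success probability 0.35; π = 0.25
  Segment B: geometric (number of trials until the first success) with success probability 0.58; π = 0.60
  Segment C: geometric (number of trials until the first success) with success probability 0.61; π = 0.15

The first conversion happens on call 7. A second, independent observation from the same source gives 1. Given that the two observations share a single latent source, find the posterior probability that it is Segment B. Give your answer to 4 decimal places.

Apply Bayes' rule: the posterior for each component is proportional to its prior times its likelihood at x.
Since both observations come from the same component, the likelihood for component k is f_k(x₁)·f_k(x₂).
  f_A = [0.35·(1−0.35)^6 = 0.35·0.0754189 = 0.0263966] × [0.35] = 0.00923881
  f_B = [0.58·(1−0.58)^6 = 0.58·0.00548903 = 0.00318364] × [0.58] = 0.00184651
  f_C = [0.61·(1−0.61)^6 = 0.61·0.00351874 = 0.00214643] × [0.61] = 0.00130932
Prior × likelihood for each component:
  P(Z=A)·f_A = 0.25 × 0.00923881 = 0.0023097
  P(Z=B)·f_B = 0.60 × 0.00184651 = 0.00110791
  P(Z=C)·f_C = 0.15 × 0.00130932 = 0.000196399
Denominator: 0.0023097 + 0.00110791 + 0.000196399 = 0.00361401
P(Segment B | x₁, x₂) = 0.00110791 / 0.00361401 ≈ 0.3066

0.3066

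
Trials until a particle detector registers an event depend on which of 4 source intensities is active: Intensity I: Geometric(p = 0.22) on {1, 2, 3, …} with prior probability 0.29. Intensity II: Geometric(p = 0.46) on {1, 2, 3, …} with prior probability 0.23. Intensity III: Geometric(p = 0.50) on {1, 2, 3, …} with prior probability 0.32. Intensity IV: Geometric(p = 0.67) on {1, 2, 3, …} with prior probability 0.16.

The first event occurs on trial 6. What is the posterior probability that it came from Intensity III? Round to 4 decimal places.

0.1742

P(component k | x) = P(Z=k)·f_k(x) / marginal(x), where marginal(x) = Σ_j P(Z=j)·f_j(x).
Geometric probabilities:
  p_I = 0.0635178
  p_II = 0.0211216
  p_III = 0.015625
  p_IV = 0.00262207
Multiply by the mixture weights:
  P(Z=I)·p_I = 0.29 × 0.0635178 = 0.0184202
  P(Z=II)·p_II = 0.23 × 0.0211216 = 0.00485797
  P(Z=III)·p_III = 0.32 × 0.015625 = 0.005
  P(Z=IV)·p_IV = 0.16 × 0.00262207 = 0.000419531
Marginal: 0.0184202 + 0.00485797 + 0.005 + 0.000419531 = 0.0286977
P(Intensity III | the observation) = 0.005 / 0.0286977 ≈ 0.1742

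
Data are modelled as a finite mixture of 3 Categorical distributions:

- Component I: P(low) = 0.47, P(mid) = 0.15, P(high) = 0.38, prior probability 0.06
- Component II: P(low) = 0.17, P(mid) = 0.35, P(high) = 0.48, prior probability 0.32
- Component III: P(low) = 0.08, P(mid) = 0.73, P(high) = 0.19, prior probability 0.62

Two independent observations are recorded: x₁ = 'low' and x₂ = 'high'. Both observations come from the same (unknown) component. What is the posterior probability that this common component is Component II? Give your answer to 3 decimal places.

Posterior ∝ prior × likelihood, so P(k | x) ∝ π_k f_k(x); normalise over all components.
Since both observations come from the same component, the likelihood for component k is f_k(x₁)·f_k(x₂).
  L_I = [P(low | comp) = 0.47] × [0.38] = 0.1786
  L_II = [P(low | comp) = 0.17] × [0.48] = 0.0816
  L_III = [P(low | comp) = 0.08] × [0.19] = 0.0152
Weight by the priors:
  π_I·L_I = 0.06 × 0.1786 = 0.010716
  π_II·L_II = 0.32 × 0.0816 = 0.026112
  π_III·L_III = 0.62 × 0.0152 = 0.009424
Normaliser: 0.010716 + 0.026112 + 0.009424 = 0.046252
So the posterior for Component II is 0.026112 / 0.046252 ≈ 0.565.

0.565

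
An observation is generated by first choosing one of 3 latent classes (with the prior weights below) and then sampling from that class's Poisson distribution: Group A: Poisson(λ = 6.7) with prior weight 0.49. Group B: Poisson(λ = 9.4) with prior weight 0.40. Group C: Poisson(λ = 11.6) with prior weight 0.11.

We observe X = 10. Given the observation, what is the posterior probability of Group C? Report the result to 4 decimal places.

P(component k | x) = π_k·f_k(x) / marginal(x), where marginal(x) = Σ_j π_j·f_j(x).
Evaluate each component's likelihood at the observed value:
  f_A = e^(−6.7)·6.7^10/10! = 0.0618318
  f_B = e^(−9.4)·9.4^10/10! = 0.122786
  f_C = e^(−11.6)·11.6^10/10! = 0.11143
Prior × likelihood for each component:
  π_A·f_A = 0.49 × 0.0618318 = 0.0302976
  π_B·f_B = 0.40 × 0.122786 = 0.0491142
  π_C·f_C = 0.11 × 0.11143 = 0.0122573
Marginal: 0.0302976 + 0.0491142 + 0.0122573 = 0.0916691
So the posterior for Group C is 0.0122573 / 0.0916691 ≈ 0.1337.

0.1337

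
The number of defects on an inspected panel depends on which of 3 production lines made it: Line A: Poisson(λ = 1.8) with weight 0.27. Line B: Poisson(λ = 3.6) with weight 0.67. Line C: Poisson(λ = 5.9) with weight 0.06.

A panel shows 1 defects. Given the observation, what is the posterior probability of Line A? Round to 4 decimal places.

Apply Bayes' rule: the posterior for each component is proportional to its prior times its likelihood at x.
Evaluate each component's likelihood at the observed value:
  L_A = 0.297538
  L_B = 0.0983654
  L_C = 0.0161627
Weight by the priors:
  P(Z=A)·L_A = 0.27 × 0.297538 = 0.0803353
  P(Z=B)·L_B = 0.67 × 0.0983654 = 0.0659048
  P(Z=C)·L_C = 0.06 × 0.0161627 = 0.000969763
Sum: 0.0803353 + 0.0659048 + 0.000969763 = 0.14721
P(Line A | data) = 0.0803353 / 0.14721 ≈ 0.5457

0.5457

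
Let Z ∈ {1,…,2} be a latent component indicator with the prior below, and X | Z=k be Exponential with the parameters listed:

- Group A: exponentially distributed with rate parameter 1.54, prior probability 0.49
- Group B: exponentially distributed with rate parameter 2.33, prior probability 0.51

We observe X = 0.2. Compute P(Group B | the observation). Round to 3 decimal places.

Apply Bayes' rule: the posterior for each component is proportional to its prior times its likelihood at x.
Component likelihoods at x = 0.2:
  L_A = 1.54·e^(−1.54·0.2) = 1.54·e^(−0.3080) = 1.13177
  L_B = 2.33·e^(−2.33·0.2) = 2.33·e^(−0.4660) = 1.46209
Weight by the priors:
  π_A·L_A = 0.49 × 1.13177 = 0.554567
  π_B·L_B = 0.51 × 1.46209 = 0.745667
Denominator: 0.554567 + 0.745667 = 1.30023
So the posterior for Group B is 0.745667 / 1.30023 ≈ 0.573.

0.573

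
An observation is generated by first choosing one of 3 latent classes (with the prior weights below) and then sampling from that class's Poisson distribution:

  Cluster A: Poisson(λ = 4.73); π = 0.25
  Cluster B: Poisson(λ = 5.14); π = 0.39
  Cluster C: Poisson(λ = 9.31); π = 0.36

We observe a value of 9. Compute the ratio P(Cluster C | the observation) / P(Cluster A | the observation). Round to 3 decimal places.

6.548

Posterior odds = (π_i f_i(x)) / (π_j f_j(x)); the normalising sum cancels.
Poisson probabilities:
  p_A = e^(−4.73)·4.73^9/9! = 0.0288253
  p_B = e^(−5.14)·5.14^9/9! = 0.0404233
  p_C = e^(−9.31)·9.31^9/9! = 0.13107
0.0471851 / 0.00720633 ≈ 6.548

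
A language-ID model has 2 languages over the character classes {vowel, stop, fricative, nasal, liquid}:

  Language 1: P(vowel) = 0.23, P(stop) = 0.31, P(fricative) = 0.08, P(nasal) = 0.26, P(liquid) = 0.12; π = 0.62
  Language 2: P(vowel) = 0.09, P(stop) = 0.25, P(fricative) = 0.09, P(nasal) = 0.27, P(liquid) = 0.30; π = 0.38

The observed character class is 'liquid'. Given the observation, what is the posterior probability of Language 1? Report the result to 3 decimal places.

P(component k | x) = w_k·f_k(x) / marginal(x), where marginal(x) = Σ_j w_j·f_j(x).
Component likelihoods at x = 'liquid':
  f_1 = 0.12
  f_2 = 0.3
Weight by the priors:
  w_1·f_1 = 0.62 × 0.12 = 0.0744
  w_2·f_2 = 0.38 × 0.3 = 0.114
Sum: 0.0744 + 0.114 = 0.1884
Responsibility of Language 1: 0.0744 / 0.1884 ≈ 0.395

0.395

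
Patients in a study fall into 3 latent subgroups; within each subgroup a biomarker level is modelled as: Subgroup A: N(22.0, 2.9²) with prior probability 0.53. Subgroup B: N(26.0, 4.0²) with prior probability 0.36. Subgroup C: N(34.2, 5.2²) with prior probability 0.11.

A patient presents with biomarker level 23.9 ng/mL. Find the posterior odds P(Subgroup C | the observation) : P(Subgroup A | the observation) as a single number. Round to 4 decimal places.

Posterior odds = (π_i f_i(x)) / (π_j f_j(x)); the normalising sum cancels.
Evaluate each component's likelihood at the observed value:
  L_A = 0.110994
  L_B = 0.0868958
  L_C = 0.010788
0.00118668 / 0.0588271 ≈ 0.0202

0.0202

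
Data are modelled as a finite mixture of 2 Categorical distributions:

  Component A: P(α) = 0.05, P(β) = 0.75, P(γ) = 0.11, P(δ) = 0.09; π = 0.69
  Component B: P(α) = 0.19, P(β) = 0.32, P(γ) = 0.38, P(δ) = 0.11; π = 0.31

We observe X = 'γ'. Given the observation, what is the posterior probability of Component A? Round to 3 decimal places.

P(component k | x) = P(Z=k)·f_k(x) / marginal(x), where marginal(x) = Σ_j P(Z=j)·f_j(x).
Categorical probabilities:
  p_A = 0.11
  p_B = 0.38
Prior × likelihood for each component:
  P(Z=A)·p_A = 0.69 × 0.11 = 0.0759
  P(Z=B)·p_B = 0.31 × 0.38 = 0.1178
Marginal: 0.0759 + 0.1178 = 0.1937
So the posterior for Component A is 0.0759 / 0.1937 ≈ 0.392.

0.392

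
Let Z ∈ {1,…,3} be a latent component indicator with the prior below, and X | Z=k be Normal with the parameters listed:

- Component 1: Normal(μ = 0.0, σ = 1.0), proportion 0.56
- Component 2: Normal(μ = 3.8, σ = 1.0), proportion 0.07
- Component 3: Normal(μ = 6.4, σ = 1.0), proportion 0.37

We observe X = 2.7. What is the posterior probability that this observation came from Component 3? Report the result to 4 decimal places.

0.0074

P(component k | x) = π_k·f_k(x) / marginal(x), where marginal(x) = Σ_j π_j·f_j(x).
Component likelihoods at x = 2.7:
  p_1 = (1/(1.0·√(2π)))·exp(−(2.7−0.0)²/(2·1.0²)) = 0.398942·exp(-3.64500) = 0.0104209
  p_2 = (1/(1.0·√(2π)))·exp(−(2.7−3.8)²/(2·1.0²)) = 0.398942·exp(-0.60500) = 0.217852
  p_3 = (1/(1.0·√(2π)))·exp(−(2.7−6.4)²/(2·1.0²)) = 0.398942·exp(-6.84500) = 0.00042478
Multiply by the mixture weights:
  π_1·p_1 = 0.56 × 0.0104209 = 0.00583572
  π_2·p_2 = 0.07 × 0.217852 = 0.0152497
  π_3·p_3 = 0.37 × 0.00042478 = 0.000157169
Evidence: 0.00583572 + 0.0152497 + 0.000157169 = 0.0212425
P(Component 3 | 2.7) ≈ 0.0074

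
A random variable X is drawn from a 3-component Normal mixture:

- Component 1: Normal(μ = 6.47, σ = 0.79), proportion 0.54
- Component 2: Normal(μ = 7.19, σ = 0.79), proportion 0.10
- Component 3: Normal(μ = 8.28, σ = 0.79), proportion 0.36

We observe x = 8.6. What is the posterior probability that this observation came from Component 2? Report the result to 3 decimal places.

P(component k | x) = w_k·f_k(x) / marginal(x), where marginal(x) = Σ_j w_j·f_j(x).
Component likelihoods at x = 8.6:
  L_1 = (1/(0.79·√(2π)))·exp(−(8.6−6.47)²/(2·0.79²)) = 0.504990·exp(-3.63475) = 0.0133269
  L_2 = (1/(0.79·√(2π)))·exp(−(8.6−7.19)²/(2·0.79²)) = 0.504990·exp(-1.59277) = 0.102695
  L_3 = (1/(0.79·√(2π)))·exp(−(8.6−8.28)²/(2·0.79²)) = 0.504990·exp(-0.08204) = 0.465216
Weight by the priors:
  w_1·L_1 = 0.54 × 0.0133269 = 0.00719653
  w_2·L_2 = 0.10 × 0.102695 = 0.0102695
  w_3·L_3 = 0.36 × 0.465216 = 0.167478
Sum: 0.00719653 + 0.0102695 + 0.167478 = 0.184944
P(Component 2 | the observation) ≈ 0.056

0.056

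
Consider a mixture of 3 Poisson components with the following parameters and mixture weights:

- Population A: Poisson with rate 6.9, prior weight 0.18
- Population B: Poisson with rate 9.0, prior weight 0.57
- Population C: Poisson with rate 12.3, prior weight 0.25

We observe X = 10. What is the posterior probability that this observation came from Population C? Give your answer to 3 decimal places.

0.237

The responsibility of component k is w_k f_k(x) divided by Σ_j w_j f_j(x).
Component likelihoods at x = 10:
  p_A = e^(−6.9)·6.9^10/10! = 0.0679354
  p_B = e^(−9.0)·9.0^10/10! = 0.11858
  p_C = e^(−12.3)·12.3^10/10! = 0.0994182
Prior × likelihood for each component:
  w_A·p_A = 0.18 × 0.0679354 = 0.0122284
  w_B·p_B = 0.57 × 0.11858 = 0.0675906
  w_C·p_C = 0.25 × 0.0994182 = 0.0248546
Marginal: 0.0122284 + 0.0675906 + 0.0248546 = 0.104674
P(Population C | the observation) = 0.0248546 / 0.104674 ≈ 0.237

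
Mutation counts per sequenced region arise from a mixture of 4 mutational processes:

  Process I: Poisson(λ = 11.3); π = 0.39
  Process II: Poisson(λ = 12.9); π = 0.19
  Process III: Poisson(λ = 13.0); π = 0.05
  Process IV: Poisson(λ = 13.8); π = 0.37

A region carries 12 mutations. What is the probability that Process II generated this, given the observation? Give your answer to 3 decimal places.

0.196

Apply Bayes' rule: the posterior for each component is proportional to its prior times its likelihood at x.
Poisson probabilities:
  L_I = e^(−11.3)·11.3^12/12! = 0.111964
  L_II = e^(−12.9)·12.9^12/12! = 0.110749
  L_III = e^(−13.0)·13.0^12/12! = 0.10994
  L_IV = e^(−13.8)·13.8^12/12! = 0.101146
Multiply by the mixture weights:
  w_I·L_I = 0.39 × 0.111964 = 0.0436658
  w_II·L_II = 0.19 × 0.110749 = 0.0210424
  w_III·L_III = 0.05 × 0.10994 = 0.00549699
  w_IV·L_IV = 0.37 × 0.101146 = 0.037424
Denominator: 0.0436658 + 0.0210424 + 0.00549699 + 0.037424 = 0.107629
Responsibility of Process II: 0.0210424 / 0.107629 ≈ 0.196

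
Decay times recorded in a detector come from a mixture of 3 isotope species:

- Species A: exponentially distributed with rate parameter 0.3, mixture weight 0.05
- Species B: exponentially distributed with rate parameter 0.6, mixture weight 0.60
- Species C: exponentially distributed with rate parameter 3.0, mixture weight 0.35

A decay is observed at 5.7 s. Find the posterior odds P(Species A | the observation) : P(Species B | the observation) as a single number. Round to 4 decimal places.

Posterior odds = (π_i f_i(x)) / (π_j f_j(x)); the normalising sum cancels.
Exponential densities:
  f_A = 0.0542597
  f_B = 0.0196275
  f_C = 1.12379e-07
Posterior odds = (π_A·f_A) / (π_B·f_B) = (0.05·0.0542597) / (0.60·0.0196275) = 0.00271299 / 0.0117765 ≈ 0.2304

0.2304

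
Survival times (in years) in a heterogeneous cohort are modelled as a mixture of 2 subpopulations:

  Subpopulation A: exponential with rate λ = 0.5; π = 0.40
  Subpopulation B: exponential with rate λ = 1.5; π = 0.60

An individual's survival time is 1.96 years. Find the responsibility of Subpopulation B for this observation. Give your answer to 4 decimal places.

P(component k | x) = π_k·f_k(x) / marginal(x), where marginal(x) = Σ_j π_j·f_j(x).
Evaluate each component's likelihood at the observed value:
  f_A = 0.5·e^(−0.5·1.96) = 0.5·e^(−0.9800) = 0.187656
  f_B = 1.5·e^(−1.5·1.96) = 1.5·e^(−2.9400) = 0.0792986
Weight by the priors:
  π_A·f_A = 0.40 × 0.187656 = 0.0750622
  π_B·f_B = 0.60 × 0.0792986 = 0.0475792
Marginal: 0.0750622 + 0.0475792 = 0.122641
Responsibility of Subpopulation B: 0.0475792 / 0.122641 ≈ 0.3880

0.3880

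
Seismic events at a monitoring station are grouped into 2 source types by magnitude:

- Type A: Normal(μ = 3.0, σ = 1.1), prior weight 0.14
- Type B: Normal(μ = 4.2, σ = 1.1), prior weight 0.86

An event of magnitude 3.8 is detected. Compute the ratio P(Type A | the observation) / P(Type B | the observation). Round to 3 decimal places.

Since P(k|x) ∝ w_k f_k(x), the posterior odds are w_i f_i(x) / (w_j f_j(x)).
Evaluate each component's likelihood at the observed value:
  f_A = 0.278396
  f_B = 0.339472
0.0389754 / 0.291946 ≈ 0.134

0.134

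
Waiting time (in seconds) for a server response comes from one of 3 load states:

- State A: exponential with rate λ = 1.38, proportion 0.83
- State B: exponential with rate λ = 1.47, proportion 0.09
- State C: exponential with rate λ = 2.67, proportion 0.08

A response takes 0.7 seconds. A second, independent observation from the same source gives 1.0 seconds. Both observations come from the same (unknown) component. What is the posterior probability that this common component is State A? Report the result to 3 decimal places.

0.873

Apply Bayes' rule: the posterior for each component is proportional to its prior times its likelihood at x.
Since both observations come from the same component, the likelihood for component k is f_k(x₁)·f_k(x₂).
  p_A = [0.525231] × [0.347178] = 0.182349
  p_B = [0.525325] × [0.33799] = 0.177555
  p_C = [0.411922] × [0.184903] = 0.0761658
Multiply by the mixture weights:
  π_A·p_A = 0.83 × 0.182349 = 0.15135
  π_B·p_B = 0.09 × 0.177555 = 0.0159799
  π_C·p_C = 0.08 × 0.0761658 = 0.00609326
Sum: 0.15135 + 0.0159799 + 0.00609326 = 0.173423
P(State A | x) ≈ 0.873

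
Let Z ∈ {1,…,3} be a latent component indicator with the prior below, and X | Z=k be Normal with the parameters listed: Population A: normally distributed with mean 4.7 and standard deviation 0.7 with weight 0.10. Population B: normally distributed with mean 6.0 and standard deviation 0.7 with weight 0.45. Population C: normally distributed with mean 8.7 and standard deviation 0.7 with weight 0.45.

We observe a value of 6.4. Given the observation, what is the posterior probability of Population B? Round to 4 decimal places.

0.9813

Apply Bayes' rule: the posterior for each component is proportional to its prior times its likelihood at x.
Component likelihoods at x = 6.4:
  L_A = (1/(0.7·√(2π)))·exp(−(6.4−4.7)²/(2·0.7²)) = 0.569918·exp(-2.94898) = 0.0298598
  L_B = (1/(0.7·√(2π)))·exp(−(6.4−6.0)²/(2·0.7²)) = 0.569918·exp(-0.16327) = 0.484068
  L_C = (1/(0.7·√(2π)))·exp(−(6.4−8.7)²/(2·0.7²)) = 0.569918·exp(-5.39796) = 0.00257934
Multiply by the mixture weights:
  P(Z=A)·L_A = 0.10 × 0.0298598 = 0.00298598
  P(Z=B)·L_B = 0.45 × 0.484068 = 0.217831
  P(Z=C)·L_C = 0.45 × 0.00257934 = 0.0011607
Sum: 0.00298598 + 0.217831 + 0.0011607 = 0.221977
Responsibility of Population B: 0.217831 / 0.221977 ≈ 0.9813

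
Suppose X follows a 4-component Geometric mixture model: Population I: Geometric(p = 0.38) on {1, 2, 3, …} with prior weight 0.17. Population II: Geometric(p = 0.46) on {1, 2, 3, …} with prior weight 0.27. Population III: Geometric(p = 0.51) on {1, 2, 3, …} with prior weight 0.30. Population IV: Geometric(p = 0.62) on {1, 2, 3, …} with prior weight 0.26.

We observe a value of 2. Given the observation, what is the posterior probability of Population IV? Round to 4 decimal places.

Apply Bayes' rule: the posterior for each component is proportional to its prior times its likelihood at x.
Evaluate each component's likelihood at the observed value:
  f_I = 0.2356
  f_II = 0.2484
  f_III = 0.2499
  f_IV = 0.2356
Multiply by the mixture weights:
  π_I·f_I = 0.17 × 0.2356 = 0.040052
  π_II·f_II = 0.27 × 0.2484 = 0.067068
  π_III·f_III = 0.30 × 0.2499 = 0.07497
  π_IV·f_IV = 0.26 × 0.2356 = 0.061256
Sum: 0.040052 + 0.067068 + 0.07497 + 0.061256 = 0.243346
So the posterior for Population IV is 0.061256 / 0.243346 ≈ 0.2517.

0.2517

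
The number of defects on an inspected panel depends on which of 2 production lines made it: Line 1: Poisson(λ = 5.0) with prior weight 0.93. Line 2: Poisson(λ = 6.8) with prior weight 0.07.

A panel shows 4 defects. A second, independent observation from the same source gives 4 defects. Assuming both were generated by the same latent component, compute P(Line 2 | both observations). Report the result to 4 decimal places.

0.0235

Apply Bayes' rule: the posterior for each component is proportional to its prior times its likelihood at x.
Since both observations come from the same component, the likelihood for component k is f_k(x₁)·f_k(x₂).
  f_1 = [0.175467] × [0.175467] = 0.0307888
  f_2 = [0.0992252] × [0.0992252] = 0.00984564
Unnormalised posteriors:
  π_1·f_1 = 0.93 × 0.0307888 = 0.0286336
  π_2·f_2 = 0.07 × 0.00984564 = 0.000689195
Marginal: 0.0286336 + 0.000689195 = 0.0293228
So the posterior for Line 2 is 0.000689195 / 0.0293228 ≈ 0.0235.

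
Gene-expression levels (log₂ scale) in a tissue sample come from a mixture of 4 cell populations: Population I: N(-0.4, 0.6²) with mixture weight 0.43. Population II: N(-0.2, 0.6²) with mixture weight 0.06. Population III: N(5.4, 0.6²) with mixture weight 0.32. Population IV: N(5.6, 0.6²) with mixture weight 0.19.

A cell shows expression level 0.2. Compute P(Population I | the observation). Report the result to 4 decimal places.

Posterior ∝ prior × likelihood, so P(k | x) ∝ π_k f_k(x); normalise over all components.
Evaluate each component's likelihood at the observed value:
  p_I = (1/(0.6·√(2π)))·exp(−(0.2−-0.4)²/(2·0.6²)) = 0.664904·exp(-0.50000) = 0.403285
  p_II = (1/(0.6·√(2π)))·exp(−(0.2−-0.2)²/(2·0.6²)) = 0.664904·exp(-0.22222) = 0.532413
  p_III = (1/(0.6·√(2π)))·exp(−(0.2−5.4)²/(2·0.6²)) = 0.664904·exp(-37.55556) = 3.25528e-17
  p_IV = (1/(0.6·√(2π)))·exp(−(0.2−5.6)²/(2·0.6²)) = 0.664904·exp(-40.50000) = 1.7133e-18
Multiply by the mixture weights:
  π_I·p_I = 0.43 × 0.403285 = 0.173412
  π_II·p_II = 0.06 × 0.532413 = 0.0319448
  π_III·p_III = 0.32 × 3.25528e-17 = 1.04169e-17
  π_IV·p_IV = 0.19 × 1.7133e-18 = 3.25526e-19
Marginal: 0.173412 + 0.0319448 + 1.04169e-17 + 3.25526e-19 = 0.205357
Responsibility of Population I: 0.173412 / 0.205357 ≈ 0.8444

0.8444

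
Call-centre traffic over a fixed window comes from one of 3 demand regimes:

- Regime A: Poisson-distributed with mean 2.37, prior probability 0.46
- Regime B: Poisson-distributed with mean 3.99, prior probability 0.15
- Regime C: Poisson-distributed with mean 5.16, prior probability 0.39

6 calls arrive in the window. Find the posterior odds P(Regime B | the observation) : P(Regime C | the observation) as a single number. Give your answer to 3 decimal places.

0.265

Only the two components matter; the odds are (P(Z=i) f_i(x)) / (P(Z=j) f_j(x)).
Evaluate each component's likelihood at the observed value:
  f_A = e^(−2.37)·2.37^6/6! = 0.023008
  f_B = e^(−3.99)·3.99^6/6! = 0.103674
  f_C = e^(−5.16)·5.16^6/6! = 0.150524
Posterior odds = (P(Z=B)·f_B) / (P(Z=C)·f_C) = (0.15·0.103674) / (0.39·0.150524) = 0.0155511 / 0.0587044 ≈ 0.265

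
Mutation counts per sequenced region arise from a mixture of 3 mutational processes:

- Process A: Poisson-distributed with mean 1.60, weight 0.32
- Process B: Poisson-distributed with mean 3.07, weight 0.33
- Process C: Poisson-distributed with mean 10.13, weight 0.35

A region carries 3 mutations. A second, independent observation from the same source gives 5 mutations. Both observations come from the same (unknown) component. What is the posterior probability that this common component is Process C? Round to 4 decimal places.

0.0099

By Bayes' theorem, P(k | x) = π_k f_k(x) / Σ_j π_j f_j(x).
Since both observations come from the same component, the likelihood for component k is f_k(x₁)·f_k(x₂).
  L_A = [0.137828] × [0.017642] = 0.00243156
  L_B = [0.223862] × [0.105494] = 0.023616
  L_C = [0.00690675] × [0.0354375] = 0.000244758
Multiply by the mixture weights:
  π_A·L_A = 0.32 × 0.00243156 = 0.000778099
  π_B·L_B = 0.33 × 0.023616 = 0.00779328
  π_C·L_C = 0.35 × 0.000244758 = 8.56653e-05
Marginal: 0.000778099 + 0.00779328 + 8.56653e-05 = 0.00865705
P(Process C | data) ≈ 0.0099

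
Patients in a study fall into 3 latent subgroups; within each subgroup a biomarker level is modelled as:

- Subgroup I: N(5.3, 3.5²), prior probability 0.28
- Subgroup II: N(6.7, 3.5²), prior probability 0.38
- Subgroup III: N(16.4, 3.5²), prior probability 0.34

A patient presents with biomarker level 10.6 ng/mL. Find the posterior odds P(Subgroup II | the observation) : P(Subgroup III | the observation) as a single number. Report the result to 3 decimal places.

Since P(k|x) ∝ P(Z=k) f_k(x), the posterior odds are P(Z=i) f_i(x) / (P(Z=j) f_j(x)).
Evaluate each component's likelihood at the observed value:
  L_I = (1/(3.5·√(2π)))·exp(−(10.6−5.3)²/(2·3.5²)) = 0.113984·exp(-1.14653) = 0.0362168
  L_II = (1/(3.5·√(2π)))·exp(−(10.6−6.7)²/(2·3.5²)) = 0.113984·exp(-0.62082) = 0.0612668
  L_III = (1/(3.5·√(2π)))·exp(−(10.6−16.4)²/(2·3.5²)) = 0.113984·exp(-1.37306) = 0.0288755
Posterior odds = (P(Z=II)·L_II) / (P(Z=III)·L_III) = (0.38·0.0612668) / (0.34·0.0288755) = 0.0232814 / 0.00981766 ≈ 2.371

2.371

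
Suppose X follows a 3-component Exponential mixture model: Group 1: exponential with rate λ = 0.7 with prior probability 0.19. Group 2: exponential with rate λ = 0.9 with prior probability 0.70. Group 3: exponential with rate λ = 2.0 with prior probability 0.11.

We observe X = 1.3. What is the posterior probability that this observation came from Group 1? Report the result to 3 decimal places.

By Bayes' theorem, P(k | x) = w_k f_k(x) / Σ_j w_j f_j(x).
Exponential densities:
  L_1 = 0.7·e^(−0.7·1.3) = 0.7·e^(−0.9100) = 0.281767
  L_2 = 0.9·e^(−0.9·1.3) = 0.9·e^(−1.1700) = 0.27933
  L_3 = 2.0·e^(−2.0·1.3) = 2.0·e^(−2.6000) = 0.148547
Unnormalised posteriors:
  w_1·L_1 = 0.19 × 0.281767 = 0.0535357
  w_2·L_2 = 0.70 × 0.27933 = 0.195531
  w_3·L_3 = 0.11 × 0.148547 = 0.0163402
Sum: 0.0535357 + 0.195531 + 0.0163402 = 0.265407
P(Group 1 | x) ≈ 0.202

0.202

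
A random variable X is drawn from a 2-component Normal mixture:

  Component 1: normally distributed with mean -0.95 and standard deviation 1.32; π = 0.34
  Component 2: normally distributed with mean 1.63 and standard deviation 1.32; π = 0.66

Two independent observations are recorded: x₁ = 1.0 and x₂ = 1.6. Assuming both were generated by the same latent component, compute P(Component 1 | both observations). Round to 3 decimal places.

Posterior ∝ prior × likelihood, so P(k | x) ∝ π_k f_k(x); normalise over all components.
Since both observations come from the same component, the likelihood for component k is f_k(x₁)·f_k(x₂).
  f_1 = [(1/(1.32·√(2π)))·exp(−(1.0−-0.95)²/(2·1.32²)) = 0.302229·exp(-1.09117) = 0.101496] × [0.0467692] = 0.00474688
  f_2 = [(1/(1.32·√(2π)))·exp(−(1.0−1.63)²/(2·1.32²)) = 0.302229·exp(-0.11389) = 0.269695] × [0.302151] = 0.0814885
Unnormalised posteriors:
  π_1·f_1 = 0.34 × 0.00474688 = 0.00161394
  π_2·f_2 = 0.66 × 0.0814885 = 0.0537824
Denominator: 0.00161394 + 0.0537824 = 0.0553963
Responsibility of Component 1: 0.00161394 / 0.0553963 ≈ 0.029

0.029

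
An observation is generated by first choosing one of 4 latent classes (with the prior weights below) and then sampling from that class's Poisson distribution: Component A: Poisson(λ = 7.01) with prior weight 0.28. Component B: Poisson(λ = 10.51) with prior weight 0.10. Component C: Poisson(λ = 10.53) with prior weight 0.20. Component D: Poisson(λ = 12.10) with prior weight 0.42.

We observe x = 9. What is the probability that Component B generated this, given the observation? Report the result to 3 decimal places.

Posterior ∝ prior × likelihood, so P(k | x) ∝ π_k f_k(x); normalise over all components.
Component likelihoods at x = 9:
  f_A = e^(−7.01)·7.01^9/9! = 0.101694
  f_B = e^(−10.51)·10.51^9/9! = 0.117551
  f_C = e^(−10.53)·10.53^9/9! = 0.117212
  f_D = e^(−12.10)·12.10^9/9! = 0.0851809
Unnormalised posteriors:
  π_A·f_A = 0.28 × 0.101694 = 0.0284743
  π_B·f_B = 0.10 × 0.117551 = 0.0117551
  π_C·f_C = 0.20 × 0.117212 = 0.0234424
  π_D·f_D = 0.42 × 0.0851809 = 0.035776
Normaliser: 0.0284743 + 0.0117551 + 0.0234424 + 0.035776 = 0.0994477
P(Component B | 9) = 0.0117551 / 0.0994477 ≈ 0.118

0.118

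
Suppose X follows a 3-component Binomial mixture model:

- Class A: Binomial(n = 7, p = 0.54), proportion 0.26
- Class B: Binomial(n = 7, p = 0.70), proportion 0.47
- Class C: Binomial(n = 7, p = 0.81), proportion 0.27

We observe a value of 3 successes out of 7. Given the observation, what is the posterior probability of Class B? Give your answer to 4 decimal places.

P(component k | x) = w_k·f_k(x) / marginal(x), where marginal(x) = Σ_j w_j·f_j(x).
Evaluate each component's likelihood at the observed value:
  L_A = C(7,3)·0.54^3·0.46^4 = 35·0.157464·0.0447746 = 0.246763
  L_B = C(7,3)·0.70^3·0.30^4 = 35·0.343·0.0081 = 0.0972405
  L_C = C(7,3)·0.81^3·0.19^4 = 35·0.531441·0.00130321 = 0.0242403
Weight by the priors:
  w_A·L_A = 0.26 × 0.246763 = 0.0641585
  w_B·L_B = 0.47 × 0.0972405 = 0.045703
  w_C·L_C = 0.27 × 0.0242403 = 0.00654487
Marginal: 0.0641585 + 0.045703 + 0.00654487 = 0.116406
So the posterior for Class B is 0.045703 / 0.116406 ≈ 0.3926.

0.3926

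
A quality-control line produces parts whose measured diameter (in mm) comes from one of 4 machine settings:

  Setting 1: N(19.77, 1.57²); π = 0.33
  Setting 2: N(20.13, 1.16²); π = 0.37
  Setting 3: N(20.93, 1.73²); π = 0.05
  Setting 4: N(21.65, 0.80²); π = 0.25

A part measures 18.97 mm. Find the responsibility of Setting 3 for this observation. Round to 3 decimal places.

The responsibility of component k is P(Z=k) f_k(x) divided by Σ_j P(Z=j) f_j(x).
Evaluate each component's likelihood at the observed value:
  p_1 = 0.223167
  p_2 = 0.208595
  p_3 = 0.121378
  p_4 = 0.00182341
Weight by the priors:
  P(Z=1)·p_1 = 0.33 × 0.223167 = 0.073645
  P(Z=2)·p_2 = 0.37 × 0.208595 = 0.0771803
  P(Z=3)·p_3 = 0.05 × 0.121378 = 0.0060689
  P(Z=4)·p_4 = 0.25 × 0.00182341 = 0.000455853
Denominator: 0.073645 + 0.0771803 + 0.0060689 + 0.000455853 = 0.15735
Responsibility of Setting 3: 0.0060689 / 0.15735 ≈ 0.039

0.039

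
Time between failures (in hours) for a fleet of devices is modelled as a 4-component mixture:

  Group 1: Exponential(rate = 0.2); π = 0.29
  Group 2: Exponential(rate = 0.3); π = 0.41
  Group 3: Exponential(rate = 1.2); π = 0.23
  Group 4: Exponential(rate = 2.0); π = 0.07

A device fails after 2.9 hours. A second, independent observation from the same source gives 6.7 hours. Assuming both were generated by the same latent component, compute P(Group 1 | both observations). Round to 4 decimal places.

0.4505

Posterior ∝ prior × likelihood, so P(k | x) ∝ π_k f_k(x); normalise over all components.
Since both observations come from the same component, the likelihood for component k is f_k(x₁)·f_k(x₂).
  L_1 = [0.2·e^(−0.2·2.9) = 0.2·e^(−0.5800) = 0.11198] × [0.0523691] = 0.00586428
  L_2 = [0.3·e^(−0.3·2.9) = 0.3·e^(−0.8700) = 0.125685] × [0.0401966] = 0.00505213
  L_3 = [1.2·e^(−1.2·2.9) = 1.2·e^(−3.4800) = 0.0369689] × [0.000386771] = 1.42985e-05
  L_4 = [2.0·e^(−2.0·2.9) = 2.0·e^(−5.8000) = 0.00605511] × [3.03029e-06] = 1.83487e-08
Unnormalised posteriors:
  π_1·L_1 = 0.29 × 0.00586428 = 0.00170064
  π_2·L_2 = 0.41 × 0.00505213 = 0.00207137
  π_3·L_3 = 0.23 × 1.42985e-05 = 3.28865e-06
  π_4·L_4 = 0.07 × 1.83487e-08 = 1.28441e-09
Evidence: 0.00170064 + 0.00207137 + 3.28865e-06 + 1.28441e-09 = 0.0037753
P(Group 1 | x₁,x₂) ≈ 0.4505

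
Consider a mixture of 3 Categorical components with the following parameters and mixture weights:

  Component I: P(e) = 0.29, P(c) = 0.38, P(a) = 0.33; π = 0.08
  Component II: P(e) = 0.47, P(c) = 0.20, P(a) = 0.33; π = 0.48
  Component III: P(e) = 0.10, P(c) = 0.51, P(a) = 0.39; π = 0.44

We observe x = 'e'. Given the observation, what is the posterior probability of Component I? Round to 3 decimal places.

0.079

The responsibility of component k is P(Z=k) f_k(x) divided by Σ_j P(Z=j) f_j(x).
Categorical probabilities:
  p_I = 0.29
  p_II = 0.47
  p_III = 0.1
Weight by the priors:
  P(Z=I)·p_I = 0.08 × 0.29 = 0.0232
  P(Z=II)·p_II = 0.48 × 0.47 = 0.2256
  P(Z=III)·p_III = 0.44 × 0.1 = 0.044
Normaliser: 0.0232 + 0.2256 + 0.044 = 0.2928
P(Component I | data) = 0.0232 / 0.2928 ≈ 0.079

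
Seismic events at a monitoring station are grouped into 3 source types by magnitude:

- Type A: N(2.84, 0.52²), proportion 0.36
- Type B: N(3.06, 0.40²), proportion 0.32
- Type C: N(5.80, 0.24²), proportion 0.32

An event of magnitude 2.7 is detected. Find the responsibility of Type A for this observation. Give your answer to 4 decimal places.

0.5558

Posterior ∝ prior × likelihood, so P(k | x) ∝ w_k f_k(x); normalise over all components.
Component likelihoods at x = 2.7:
  L_A = (1/(0.52·√(2π)))·exp(−(2.7−2.84)²/(2·0.52²)) = 0.767197·exp(-0.03624) = 0.739889
  L_B = (1/(0.40·√(2π)))·exp(−(2.7−3.06)²/(2·0.40²)) = 0.997356·exp(-0.40500) = 0.665213
  L_C = (1/(0.24·√(2π)))·exp(−(2.7−5.80)²/(2·0.24²)) = 1.662260·exp(-83.42014) = 9.8128e-37
Weight by the priors:
  w_A·L_A = 0.36 × 0.739889 = 0.26636
  w_B·L_B = 0.32 × 0.665213 = 0.212868
  w_C·L_C = 0.32 × 9.8128e-37 = 3.1401e-37
Marginal: 0.26636 + 0.212868 + 3.1401e-37 = 0.479228
So the posterior for Type A is 0.26636 / 0.479228 ≈ 0.5558.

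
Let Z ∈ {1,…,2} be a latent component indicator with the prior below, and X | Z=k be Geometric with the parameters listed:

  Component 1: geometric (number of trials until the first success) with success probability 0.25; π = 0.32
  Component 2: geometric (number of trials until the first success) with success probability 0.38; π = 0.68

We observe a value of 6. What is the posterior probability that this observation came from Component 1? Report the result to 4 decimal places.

0.4450

Posterior ∝ prior × likelihood, so P(k | x) ∝ w_k f_k(x); normalise over all components.
Geometric probabilities:
  p_1 = 0.0593262
  p_2 = 0.034813
Multiply by the mixture weights:
  w_1·p_1 = 0.32 × 0.0593262 = 0.0189844
  w_2·p_2 = 0.68 × 0.034813 = 0.0236729
Denominator: 0.0189844 + 0.0236729 = 0.0426572
P(Component 1 | x) ≈ 0.4450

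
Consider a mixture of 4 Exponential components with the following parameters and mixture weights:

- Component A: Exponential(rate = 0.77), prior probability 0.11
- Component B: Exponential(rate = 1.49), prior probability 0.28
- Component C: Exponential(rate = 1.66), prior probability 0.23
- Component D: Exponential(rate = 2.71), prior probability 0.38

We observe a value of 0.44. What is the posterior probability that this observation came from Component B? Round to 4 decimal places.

0.2800

Apply Bayes' rule: the posterior for each component is proportional to its prior times its likelihood at x.
Exponential densities:
  p_A = 0.77·e^(−0.77·0.44) = 0.77·e^(−0.3388) = 0.548721
  p_B = 1.49·e^(−1.49·0.44) = 1.49·e^(−0.6556) = 0.773504
  p_C = 1.66·e^(−1.66·0.44) = 1.66·e^(−0.7304) = 0.799649
  p_D = 2.71·e^(−2.71·0.44) = 2.71·e^(−1.1924) = 0.822463
Unnormalised posteriors:
  w_A·p_A = 0.11 × 0.548721 = 0.0603593
  w_B·p_B = 0.28 × 0.773504 = 0.216581
  w_C·p_C = 0.23 × 0.799649 = 0.183919
  w_D·p_D = 0.38 × 0.822463 = 0.312536
Sum: 0.0603593 + 0.216581 + 0.183919 + 0.312536 = 0.773396
P(Component B | the observation) = 0.216581 / 0.773396 ≈ 0.2800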